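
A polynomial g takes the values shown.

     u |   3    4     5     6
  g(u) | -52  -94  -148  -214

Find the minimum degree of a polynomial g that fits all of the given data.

Forward differences of the values at u = 3, 4, 5, 6:
  g  : -52  -94  -148  -214
  Δ  : -42  -54  -66
  Δ^2: -12  -12
  Δ^3: 0
The second differences are constant (-12) and nonzero, while all higher differences vanish, so the minimal degree is 2.

2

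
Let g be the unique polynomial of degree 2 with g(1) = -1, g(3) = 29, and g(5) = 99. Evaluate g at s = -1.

9

Forward differences of the values at s = 1, 3, 5:
  g  : -1  29  99
  Δ  : 30  70
  Δ^2: 40
The second differences are constant, confirming degree 2.
Interpolating (Newton forward form) and evaluating at s = -1 gives g(-1) = 9.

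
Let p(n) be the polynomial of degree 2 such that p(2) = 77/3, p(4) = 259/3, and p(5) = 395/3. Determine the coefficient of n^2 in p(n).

Write p(n) = an^2 + bn + c. Substituting each data point gives a linear system:
  4a + 2b + c = 77/3
  16a + 4b + c = 259/3
  25a + 5b + c = 395/3
Solving the system yields a = 5, b = 1/3, c = 5.
So p(n) = 5n^2 + (1/3)n + 5.
The leading coefficient is 5.

5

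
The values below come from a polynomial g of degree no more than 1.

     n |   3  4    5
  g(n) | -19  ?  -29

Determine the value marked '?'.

-24

On equispaced nodes a degree-1 polynomial has vanishing second forward difference, so
  g(3) - 2·g(4) + g(5) = 0.
Substituting the known values and solving for g(4):
  -2·g(4) = 48
  g(4) = -24.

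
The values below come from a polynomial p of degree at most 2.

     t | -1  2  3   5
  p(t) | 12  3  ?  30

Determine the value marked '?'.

The 3 known points determine the degree-2 polynomial uniquely.
Write p(t) = at^2 + bt + c. Substituting each data point gives a linear system:
  a - b + c = 12
  4a + 2b + c = 3
  25a + 5b + c = 30
Solving the system yields a = 2, b = -5, c = 5.
So p(t) = 2t^2 - 5t + 5.
Then p(3) = 8.

8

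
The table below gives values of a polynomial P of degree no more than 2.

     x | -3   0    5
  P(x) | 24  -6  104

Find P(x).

P(x) = 4x^2 + 2x - 6

Using the Lagrange interpolation formula with nodes -3, 0, 5:
  L_0(x) = x(x - 5) / 24
  L_1(x) = (x + 3)(x - 5) / -15
  L_2(x) = (x + 3)x / 40
Then P(x) = 24·L_0(x) - 6·L_1(x) + 104·L_2(x).
Expanding and collecting terms gives P(x) = 4x² + 2x - 6.
Check: P(5) = 104. ✓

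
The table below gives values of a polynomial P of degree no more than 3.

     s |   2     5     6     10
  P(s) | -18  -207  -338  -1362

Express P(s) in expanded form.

P(s) = -s^3 - 4s^2 + 4s - 2

Write P(s) = as^3 + bs^2 + cs + d. Substituting each data point gives a linear system:
  8a + 4b + 2c + d = -18
  125a + 25b + 5c + d = -207
  216a + 36b + 6c + d = -338
  1000a + 100b + 10c + d = -1362
Solving the system yields a = -1, b = -4, c = 4, d = -2.
So P(s) = -s³ - 4s² + 4s - 2.
Check: P(5) = -207. ✓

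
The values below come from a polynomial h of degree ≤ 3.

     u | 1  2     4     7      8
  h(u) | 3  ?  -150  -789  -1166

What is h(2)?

The 4 known points determine the degree-3 polynomial uniquely.
Write h(u) = au^3 + bu^2 + cu + d. Substituting each data point gives a linear system:
  a + b + c + d = 3
  64a + 16b + 4c + d = -150
  343a + 49b + 7c + d = -789
  512a + 64b + 8c + d = -1166
Solving the system yields a = -2, b = -3, c = 6, d = 2.
So h(u) = -2u^3 - 3u^2 + 6u + 2.
Then h(2) = -14.

-14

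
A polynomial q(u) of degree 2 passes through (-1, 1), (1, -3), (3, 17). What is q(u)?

q(u) = 3u^2 - 2u - 4

Using the Lagrange interpolation formula with nodes -1, 1, 3:
  L_0(u) = (u - 1)(u - 3) / 8
  L_1(u) = (u + 1)(u - 3) / -4
  L_2(u) = (u + 1)(u - 1) / 8
Then q(u) = 1·L_0(u) - 3·L_1(u) + 17·L_2(u).
Expanding and collecting terms gives q(u) = 3u² - 2u - 4.
Check: q(-1) = 1. ✓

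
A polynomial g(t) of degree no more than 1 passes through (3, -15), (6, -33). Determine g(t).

g(t) = -6t + 3

Write g(t) = at + b. Substituting each data point gives a linear system:
  3a + b = -15
  6a + b = -33
Solving the system yields a = -6, b = 3.
So g(t) = -6t + 3.
Check: g(6) = -33. ✓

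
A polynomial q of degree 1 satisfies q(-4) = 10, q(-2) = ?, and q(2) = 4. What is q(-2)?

The 2 known points determine the degree-1 polynomial uniquely.
Write q(n) = an + b. Substituting each data point gives a linear system:
  -4a + b = 10
  2a + b = 4
Solving the system yields a = -1, b = 6.
So q(n) = -n + 6.
Then q(-2) = 8.

8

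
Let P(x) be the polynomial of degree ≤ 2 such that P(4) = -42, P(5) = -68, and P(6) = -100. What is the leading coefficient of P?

-3

Write P(x) = ax^2 + bx + c. Substituting each data point gives a linear system:
  16a + 4b + c = -42
  25a + 5b + c = -68
  36a + 6b + c = -100
Solving the system yields a = -3, b = 1, c = 2.
So P(x) = -3x^2 + x + 2.
The leading coefficient is -3.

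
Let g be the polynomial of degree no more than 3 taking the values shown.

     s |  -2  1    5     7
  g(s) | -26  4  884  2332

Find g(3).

Write g(s) = as^3 + bs^2 + cs + d. Substituting each data point gives a linear system:
  -8a + 4b - 2c + d = -26
  a + b + c + d = 4
  125a + 25b + 5c + d = 884
  343a + 49b + 7c + d = 2332
Solving the system yields a = 6, b = 6, c = -2, d = -6.
So g(s) = 6s^3 + 6s^2 - 2s - 6.
Then g(3) = 204.

204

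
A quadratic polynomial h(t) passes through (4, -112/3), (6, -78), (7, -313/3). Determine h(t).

Using the Lagrange interpolation formula with nodes 4, 6, 7:
  L_0(t) = (t - 6)(t - 7) / 6
  L_1(t) = (t - 4)(t - 7) / -2
  L_2(t) = (t - 4)(t - 6) / 3
Then h(t) = -112/3·L_0(t) - 78·L_1(t) - 313/3·L_2(t).
Expanding and collecting terms gives h(t) = -2t² - (1/3)t - 4.
Check: h(7) = -313/3. ✓

h(t) = -2t^2 - (1/3)t - 4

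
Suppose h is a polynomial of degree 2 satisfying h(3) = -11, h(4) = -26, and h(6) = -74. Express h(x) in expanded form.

h(x) = -3x^2 + 6x - 2

Using the Lagrange interpolation formula with nodes 3, 4, 6:
  L_0(x) = (x - 4)(x - 6) / 3
  L_1(x) = (x - 3)(x - 6) / -2
  L_2(x) = (x - 3)(x - 4) / 6
Then h(x) = -11·L_0(x) - 26·L_1(x) - 74·L_2(x).
Expanding and collecting terms gives h(x) = -3x^2 + 6x - 2.
Check: h(6) = -74. ✓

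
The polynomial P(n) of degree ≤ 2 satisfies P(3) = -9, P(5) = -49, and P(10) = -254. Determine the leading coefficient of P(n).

-3

Write P(n) = an^2 + bn + c. Substituting each data point gives a linear system:
  9a + 3b + c = -9
  25a + 5b + c = -49
  100a + 10b + c = -254
Solving the system yields a = -3, b = 4, c = 6.
So P(n) = -3n² + 4n + 6.
The leading coefficient is -3.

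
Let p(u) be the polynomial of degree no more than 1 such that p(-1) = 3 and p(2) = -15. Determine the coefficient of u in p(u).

Write p(u) = au + b. Substituting each data point gives a linear system:
  -a + b = 3
  2a + b = -15
Solving the system yields a = -6, b = -3.
So p(u) = -6u - 3.
The leading coefficient is -6.

-6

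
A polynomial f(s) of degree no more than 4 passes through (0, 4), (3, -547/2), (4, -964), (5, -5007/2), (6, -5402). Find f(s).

f(s) = -5s^4 + 5s^3 + (1/2)s^2 - 4s + 4

Write f(s) = as^4 + bs^3 + cs^2 + ds + e. Substituting each data point gives a linear system:
  e = 4
  81a + 27b + 9c + 3d + e = -547/2
  256a + 64b + 16c + 4d + e = -964
  625a + 125b + 25c + 5d + e = -5007/2
  1296a + 216b + 36c + 6d + e = -5402
Solving the system yields a = -5, b = 5, c = 1/2, d = -4, e = 4.
So f(s) = -5s⁴ + 5s³ + (1/2)s² - 4s + 4.
Check: f(3) = -547/2. ✓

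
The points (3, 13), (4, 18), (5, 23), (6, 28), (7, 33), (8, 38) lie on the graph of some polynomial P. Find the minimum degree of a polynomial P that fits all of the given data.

Forward differences of the values at n = 3, 4, 5, 6, 7, 8:
  P  : 13  18  23  28  33  38
  Δ  : 5  5  5  5  5
  Δ^2: 0  0  0  0
  Δ^3: 0  0  0
  Δ^4: 0  0
  Δ^5: 0
The first differences are constant (5) and nonzero, while all higher differences vanish, so the minimal degree is 1.

1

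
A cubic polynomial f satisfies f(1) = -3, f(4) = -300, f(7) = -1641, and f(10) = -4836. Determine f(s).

f(s) = -5s^3 + 2s^2 - 4s + 4

Using the Lagrange interpolation formula with nodes 1, 4, 7, 10:
  L_0(s) = (s - 4)(s - 7)(s - 10) / -162
  L_1(s) = (s - 1)(s - 7)(s - 10) / 54
  L_2(s) = (s - 1)(s - 4)(s - 10) / -54
  L_3(s) = (s - 1)(s - 4)(s - 7) / 162
Then f(s) = -3·L_0(s) - 300·L_1(s) - 1641·L_2(s) - 4836·L_3(s).
Expanding and collecting terms gives f(s) = -5s³ + 2s² - 4s + 4.
Check: f(4) = -300. ✓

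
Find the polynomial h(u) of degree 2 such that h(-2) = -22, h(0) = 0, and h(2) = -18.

Write h(u) = au^2 + bu + c. Substituting each data point gives a linear system:
  4a - 2b + c = -22
  c = 0
  4a + 2b + c = -18
Solving the system yields a = -5, b = 1, c = 0.
So h(u) = -5u^2 + u.
Check: h(0) = 0. ✓

h(u) = -5u^2 + u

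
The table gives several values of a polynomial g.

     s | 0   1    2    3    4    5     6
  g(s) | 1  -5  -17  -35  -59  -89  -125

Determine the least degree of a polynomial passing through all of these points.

2

Forward differences of the values at s = 0, 1, 2, 3, 4, 5, 6:
  g  : 1  -5  -17  -35  -59  -89  -125
  Δ  : -6  -12  -18  -24  -30  -36
  Δ^2: -6  -6  -6  -6  -6
  Δ^3: 0  0  0  0
  Δ^4: 0  0  0
  Δ^5: 0  0
  Δ^6: 0
The second differences are constant (-6) and nonzero, while all higher differences vanish, so the minimal degree is 2.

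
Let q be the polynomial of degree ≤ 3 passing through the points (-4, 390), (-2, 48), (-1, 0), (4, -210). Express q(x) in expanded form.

q(x) = -5x^3 + 6x^2 + 5x - 6

Write q(x) = ax^3 + bx^2 + cx + d. Substituting each data point gives a linear system:
  -64a + 16b - 4c + d = 390
  -8a + 4b - 2c + d = 48
  -a + b - c + d = 0
  64a + 16b + 4c + d = -210
Solving the system yields a = -5, b = 6, c = 5, d = -6.
So q(x) = -5x³ + 6x² + 5x - 6.
Check: q(4) = -210. ✓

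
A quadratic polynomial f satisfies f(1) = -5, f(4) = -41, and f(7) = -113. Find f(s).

f(s) = -2s^2 - 2s - 1

Write f(s) = as^2 + bs + c. Substituting each data point gives a linear system:
  a + b + c = -5
  16a + 4b + c = -41
  49a + 7b + c = -113
Solving the system yields a = -2, b = -2, c = -1.
So f(s) = -2s^2 - 2s - 1.
Check: f(7) = -113. ✓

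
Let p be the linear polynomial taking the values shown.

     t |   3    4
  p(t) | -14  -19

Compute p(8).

-39

Write p(t) = at + b. Substituting each data point gives a linear system:
  3a + b = -14
  4a + b = -19
Solving the system yields a = -5, b = 1.
So p(t) = -5t + 1.
Then p(8) = -39.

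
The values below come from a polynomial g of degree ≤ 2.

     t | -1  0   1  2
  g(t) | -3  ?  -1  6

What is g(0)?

-4

The 3 known points determine the degree-2 polynomial uniquely.
Write g(t) = at^2 + bt + c. Substituting each data point gives a linear system:
  a - b + c = -3
  a + b + c = -1
  4a + 2b + c = 6
Solving the system yields a = 2, b = 1, c = -4.
So g(t) = 2t^2 + t - 4.
Then g(0) = -4.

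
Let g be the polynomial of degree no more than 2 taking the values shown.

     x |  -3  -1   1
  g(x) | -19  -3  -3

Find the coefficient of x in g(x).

Write g(x) = ax^2 + bx + c. Substituting each data point gives a linear system:
  9a - 3b + c = -19
  a - b + c = -3
  a + b + c = -3
Solving the system yields a = -2, b = 0, c = -1.
So g(x) = -2x^2 - 1.
The coefficient of x is 0.

0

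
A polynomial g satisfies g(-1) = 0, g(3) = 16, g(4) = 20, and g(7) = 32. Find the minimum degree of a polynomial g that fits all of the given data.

1

Divided differences on the nodes -1, 3, 4, 7:
  order 0: 0  16  20  32
  order 1: 4  4  4
  order 2: 0  0
  order 3: 0
The order-1 divided differences are all 4 (nonzero) and every higher order vanishes, so the data lies on a polynomial of degree exactly 1.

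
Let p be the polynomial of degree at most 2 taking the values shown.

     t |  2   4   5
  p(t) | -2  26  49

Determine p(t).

Using the Lagrange interpolation formula with nodes 2, 4, 5:
  L_0(t) = (t - 4)(t - 5) / 6
  L_1(t) = (t - 2)(t - 5) / -2
  L_2(t) = (t - 2)(t - 4) / 3
Then p(t) = -2·L_0(t) + 26·L_1(t) + 49·L_2(t).
Expanding and collecting terms gives p(t) = 3t^2 - 4t - 6.
Check: p(4) = 26. ✓

p(t) = 3t^2 - 4t - 6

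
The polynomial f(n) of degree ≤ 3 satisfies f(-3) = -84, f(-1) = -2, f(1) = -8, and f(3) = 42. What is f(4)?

Using the Lagrange interpolation formula with nodes -3, -1, 1, 3:
  L_0(n) = (n + 1)(n - 1)(n - 3) / -48
  L_1(n) = (n + 3)(n - 1)(n - 3) / 16
  L_2(n) = (n + 3)(n + 1)(n - 3) / -16
  L_3(n) = (n + 3)(n + 1)(n - 1) / 48
Then f(n) = -84·L_0(n) - 2·L_1(n) - 8·L_2(n) + 42·L_3(n).
Expanding and collecting terms gives f(n) = 3n^3 - 2n^2 - 6n - 3.
Evaluating at n = 4: f(4) = 133.

133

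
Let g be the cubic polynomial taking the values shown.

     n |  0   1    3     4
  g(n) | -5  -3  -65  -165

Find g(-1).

-5

Using the Lagrange interpolation formula with nodes 0, 1, 3, 4:
  L_0(n) = (n - 1)(n - 3)(n - 4) / -12
  L_1(n) = n(n - 3)(n - 4) / 6
  L_2(n) = n(n - 1)(n - 4) / -6
  L_3(n) = n(n - 1)(n - 3) / 12
Then g(n) = -5·L_0(n) - 3·L_1(n) - 65·L_2(n) - 165·L_3(n).
Expanding and collecting terms gives g(n) = -3n³ + n² + 4n - 5.
Evaluating at n = -1: g(-1) = -5.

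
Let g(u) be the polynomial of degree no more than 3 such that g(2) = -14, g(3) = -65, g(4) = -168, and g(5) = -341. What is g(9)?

Write g(u) = au^3 + bu^2 + cu + d. Substituting each data point gives a linear system:
  8a + 4b + 2c + d = -14
  27a + 9b + 3c + d = -65
  64a + 16b + 4c + d = -168
  125a + 25b + 5c + d = -341
Solving the system yields a = -3, b = 1, c = 1, d = 4.
So g(u) = -3u³ + u² + u + 4.
Then g(9) = -2093.

-2093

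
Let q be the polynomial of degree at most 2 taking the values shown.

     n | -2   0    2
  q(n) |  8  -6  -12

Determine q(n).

Write q(n) = an^2 + bn + c. Substituting each data point gives a linear system:
  4a - 2b + c = 8
  c = -6
  4a + 2b + c = -12
Solving the system yields a = 1, b = -5, c = -6.
So q(n) = n^2 - 5n - 6.
Check: q(-2) = 8. ✓

q(n) = n^2 - 5n - 6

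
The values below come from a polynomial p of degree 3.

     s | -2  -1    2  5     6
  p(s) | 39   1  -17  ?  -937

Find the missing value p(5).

The 4 known points determine the degree-3 polynomial uniquely.
Write p(s) = as^3 + bs^2 + cs + d. Substituting each data point gives a linear system:
  -8a + 4b - 2c + d = 39
  -a + b - c + d = 1
  8a + 4b + 2c + d = -17
  216a + 36b + 6c + d = -937
Solving the system yields a = -5, b = 3, c = 6, d = -1.
So p(s) = -5s³ + 3s² + 6s - 1.
Then p(5) = -521.

-521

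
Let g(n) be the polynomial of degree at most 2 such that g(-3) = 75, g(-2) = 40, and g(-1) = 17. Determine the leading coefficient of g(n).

6

Write g(n) = an^2 + bn + c. Substituting each data point gives a linear system:
  9a - 3b + c = 75
  4a - 2b + c = 40
  a - b + c = 17
Solving the system yields a = 6, b = -5, c = 6.
So g(n) = 6n^2 - 5n + 6.
The leading coefficient is 6.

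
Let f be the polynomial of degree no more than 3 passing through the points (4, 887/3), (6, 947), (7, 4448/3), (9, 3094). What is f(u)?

f(u) = 4u^3 + 2u^2 + (5/3)u + 1

Write f(u) = au^3 + bu^2 + cu + d. Substituting each data point gives a linear system:
  64a + 16b + 4c + d = 887/3
  216a + 36b + 6c + d = 947
  343a + 49b + 7c + d = 4448/3
  729a + 81b + 9c + d = 3094
Solving the system yields a = 4, b = 2, c = 5/3, d = 1.
So f(u) = 4u^3 + 2u^2 + (5/3)u + 1.
Check: f(6) = 947. ✓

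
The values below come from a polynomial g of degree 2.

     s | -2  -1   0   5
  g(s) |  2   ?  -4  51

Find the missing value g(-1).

The 3 known points determine the degree-2 polynomial uniquely.
Write g(s) = as^2 + bs + c. Substituting each data point gives a linear system:
  4a - 2b + c = 2
  c = -4
  25a + 5b + c = 51
Solving the system yields a = 2, b = 1, c = -4.
So g(s) = 2s² + s - 4.
Then g(-1) = -3.

-3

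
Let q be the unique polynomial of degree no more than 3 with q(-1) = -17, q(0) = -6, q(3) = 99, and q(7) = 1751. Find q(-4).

-482

Write q(s) = as^3 + bs^2 + cs + d. Substituting each data point gives a linear system:
  -a + b - c + d = -17
  d = -6
  27a + 9b + 3c + d = 99
  343a + 49b + 7c + d = 1751
Solving the system yields a = 6, b = -6, c = -1, d = -6.
So q(s) = 6s^3 - 6s^2 - s - 6.
Then q(-4) = -482.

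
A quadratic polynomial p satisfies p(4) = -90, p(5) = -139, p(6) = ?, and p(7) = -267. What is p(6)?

-198

The 3 known points determine the degree-2 polynomial uniquely.
Write p(n) = an^2 + bn + c. Substituting each data point gives a linear system:
  16a + 4b + c = -90
  25a + 5b + c = -139
  49a + 7b + c = -267
Solving the system yields a = -5, b = -4, c = 6.
So p(n) = -5n² - 4n + 6.
Then p(6) = -198.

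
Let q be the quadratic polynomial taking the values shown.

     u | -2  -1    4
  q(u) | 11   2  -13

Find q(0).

-5

Using the Lagrange interpolation formula with nodes -2, -1, 4:
  L_0(u) = (u + 1)(u - 4) / 6
  L_1(u) = (u + 2)(u - 4) / -5
  L_2(u) = (u + 2)(u + 1) / 30
Then q(u) = 11·L_0(u) + 2·L_1(u) - 13·L_2(u).
Expanding and collecting terms gives q(u) = u^2 - 6u - 5.
Evaluating at u = 0: q(0) = -5.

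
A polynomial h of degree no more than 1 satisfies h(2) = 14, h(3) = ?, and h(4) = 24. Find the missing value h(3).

On equispaced nodes a degree-1 polynomial has vanishing second forward difference, so
  h(2) - 2·h(3) + h(4) = 0.
Substituting the known values and solving for h(3):
  -2·h(3) = -38
  h(3) = 19.

19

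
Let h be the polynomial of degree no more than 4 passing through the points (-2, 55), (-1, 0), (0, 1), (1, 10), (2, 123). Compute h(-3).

358

Using the Lagrange interpolation formula with nodes -2, -1, 0, 1, 2:
  L_0(x) = (x + 1)x(x - 1)(x - 2) / 24
  L_1(x) = (x + 2)x(x - 1)(x - 2) / -6
  L_2(x) = (x + 2)(x + 1)(x - 1)(x - 2) / 4
  L_3(x) = (x + 2)(x + 1)x(x - 2) / -6
  L_4(x) = (x + 2)(x + 1)x(x - 1) / 24
Then h(x) = 55·L_0(x) + 0·L_1(x) + 1·L_2(x) + 10·L_3(x) + 123·L_4(x).
Expanding and collecting terms gives h(x) = 6x^4 + 4x^3 - 2x^2 + x + 1.
Evaluating at x = -3: h(-3) = 358.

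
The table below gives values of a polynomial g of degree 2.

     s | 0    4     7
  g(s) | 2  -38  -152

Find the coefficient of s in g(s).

Write g(s) = as^2 + bs + c. Substituting each data point gives a linear system:
  c = 2
  16a + 4b + c = -38
  49a + 7b + c = -152
Solving the system yields a = -4, b = 6, c = 2.
So g(s) = -4s^2 + 6s + 2.
The coefficient of s is 6.

6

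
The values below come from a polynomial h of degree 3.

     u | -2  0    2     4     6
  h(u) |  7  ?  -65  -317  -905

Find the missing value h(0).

The 4 known points determine the degree-3 polynomial uniquely.
Write h(u) = au^3 + bu^2 + cu + d. Substituting each data point gives a linear system:
  -8a + 4b - 2c + d = 7
  8a + 4b + 2c + d = -65
  64a + 16b + 4c + d = -317
  216a + 36b + 6c + d = -905
Solving the system yields a = -3, b = -6, c = -6, d = -5.
So h(u) = -3u³ - 6u² - 6u - 5.
Then h(0) = -5.

-5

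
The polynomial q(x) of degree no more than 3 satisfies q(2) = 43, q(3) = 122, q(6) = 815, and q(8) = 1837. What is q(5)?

Using the Lagrange interpolation formula with nodes 2, 3, 6, 8:
  L_0(x) = (x - 3)(x - 6)(x - 8) / -24
  L_1(x) = (x - 2)(x - 6)(x - 8) / 15
  L_2(x) = (x - 2)(x - 3)(x - 8) / -24
  L_3(x) = (x - 2)(x - 3)(x - 6) / 60
Then q(x) = 43·L_0(x) + 122·L_1(x) + 815·L_2(x) + 1837·L_3(x).
Expanding and collecting terms gives q(x) = 3x³ + 5x² - 3x + 5.
Evaluating at x = 5: q(5) = 490.

490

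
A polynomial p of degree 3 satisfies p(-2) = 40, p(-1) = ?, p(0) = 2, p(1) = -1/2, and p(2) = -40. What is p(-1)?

On equispaced nodes a degree-3 polynomial has vanishing fourth forward difference, so
  p(-2) - 4·p(-1) + 6·p(0) - 4·p(1) + p(2) = 0.
Substituting the known values and solving for p(-1):
  -4·p(-1) = -14
  p(-1) = 7/2.

7/2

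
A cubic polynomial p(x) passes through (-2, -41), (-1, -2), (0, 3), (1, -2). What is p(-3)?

-138

Forward differences of the values at x = -2, -1, 0, 1:
  p  : -41  -2  3  -2
  Δ  : 39  5  -5
  Δ^2: -34  -10
  Δ^3: 24
The third differences are constant, confirming degree 3.
Interpolating (Newton forward form) and evaluating at x = -3 gives p(-3) = -138.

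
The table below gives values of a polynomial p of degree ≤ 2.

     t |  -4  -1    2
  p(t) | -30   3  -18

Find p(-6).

-82

Using the Lagrange interpolation formula with nodes -4, -1, 2:
  L_0(t) = (t + 1)(t - 2) / 18
  L_1(t) = (t + 4)(t - 2) / -9
  L_2(t) = (t + 4)(t + 1) / 18
Then p(t) = -30·L_0(t) + 3·L_1(t) - 18·L_2(t).
Expanding and collecting terms gives p(t) = -3t^2 - 4t + 2.
Evaluating at t = -6: p(-6) = -82.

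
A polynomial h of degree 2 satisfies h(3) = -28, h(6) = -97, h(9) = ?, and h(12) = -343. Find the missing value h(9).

-202

The 3 known points determine the degree-2 polynomial uniquely.
Write h(s) = as^2 + bs + c. Substituting each data point gives a linear system:
  9a + 3b + c = -28
  36a + 6b + c = -97
  144a + 12b + c = -343
Solving the system yields a = -2, b = -5, c = 5.
So h(s) = -2s^2 - 5s + 5.
Then h(9) = -202.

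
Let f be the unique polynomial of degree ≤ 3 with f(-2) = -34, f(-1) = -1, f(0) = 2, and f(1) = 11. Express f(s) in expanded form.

Write f(s) = as^3 + bs^2 + cs + d. Substituting each data point gives a linear system:
  -8a + 4b - 2c + d = -34
  -a + b - c + d = -1
  d = 2
  a + b + c + d = 11
Solving the system yields a = 6, b = 3, c = 0, d = 2.
So f(s) = 6s³ + 3s² + 2.
Check: f(-2) = -34. ✓

f(s) = 6s^3 + 3s^2 + 2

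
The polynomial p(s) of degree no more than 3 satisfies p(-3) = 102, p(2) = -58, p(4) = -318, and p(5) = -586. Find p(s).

Using the Lagrange interpolation formula with nodes -3, 2, 4, 5:
  L_0(s) = (s - 2)(s - 4)(s - 5) / -280
  L_1(s) = (s + 3)(s - 4)(s - 5) / 30
  L_2(s) = (s + 3)(s - 2)(s - 5) / -14
  L_3(s) = (s + 3)(s - 2)(s - 4) / 24
Then p(s) = 102·L_0(s) - 58·L_1(s) - 318·L_2(s) - 586·L_3(s).
Expanding and collecting terms gives p(s) = -4s^3 - 2s^2 - 6s - 6.
Check: p(4) = -318. ✓

p(s) = -4s^3 - 2s^2 - 6s - 6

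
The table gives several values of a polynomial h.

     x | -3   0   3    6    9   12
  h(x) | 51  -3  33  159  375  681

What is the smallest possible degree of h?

2

Forward differences of the values at x = -3, 0, 3, 6, 9, 12:
  h  : 51  -3  33  159  375  681
  Δ  : -54  36  126  216  306
  Δ^2: 90  90  90  90
  Δ^3: 0  0  0
  Δ^4: 0  0
  Δ^5: 0
The second differences are constant (90) and nonzero, while all higher differences vanish, so the minimal degree is 2.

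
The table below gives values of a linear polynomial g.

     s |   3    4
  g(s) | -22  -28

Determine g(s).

Write g(s) = as + b. Substituting each data point gives a linear system:
  3a + b = -22
  4a + b = -28
Solving the system yields a = -6, b = -4.
So g(s) = -6s - 4.
Check: g(4) = -28. ✓

g(s) = -6s - 4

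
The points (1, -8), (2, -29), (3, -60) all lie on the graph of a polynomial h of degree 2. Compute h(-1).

4

Using the Lagrange interpolation formula with nodes 1, 2, 3:
  L_0(t) = (t - 2)(t - 3) / 2
  L_1(t) = (t - 1)(t - 3) / -1
  L_2(t) = (t - 1)(t - 2) / 2
Then h(t) = -8·L_0(t) - 29·L_1(t) - 60·L_2(t).
Expanding and collecting terms gives h(t) = -5t² - 6t + 3.
Evaluating at t = -1: h(-1) = 4.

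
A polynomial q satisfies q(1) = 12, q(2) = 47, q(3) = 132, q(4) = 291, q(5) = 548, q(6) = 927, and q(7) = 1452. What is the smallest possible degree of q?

3

Forward differences of the values at n = 1, 2, 3, 4, 5, 6, 7:
  q  : 12  47  132  291  548  927  1452
  Δ  : 35  85  159  257  379  525
  Δ^2: 50  74  98  122  146
  Δ^3: 24  24  24  24
  Δ^4: 0  0  0
  Δ^5: 0  0
  Δ^6: 0
The third differences are constant (24) and nonzero, while all higher differences vanish, so the minimal degree is 3.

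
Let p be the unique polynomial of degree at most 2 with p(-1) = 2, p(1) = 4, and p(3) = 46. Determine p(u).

p(u) = 5u^2 + u - 2

Write p(u) = au^2 + bu + c. Substituting each data point gives a linear system:
  a - b + c = 2
  a + b + c = 4
  9a + 3b + c = 46
Solving the system yields a = 5, b = 1, c = -2.
So p(u) = 5u^2 + u - 2.
Check: p(1) = 4. ✓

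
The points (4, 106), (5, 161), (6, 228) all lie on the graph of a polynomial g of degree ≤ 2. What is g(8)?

Using the Lagrange interpolation formula with nodes 4, 5, 6:
  L_0(s) = (s - 5)(s - 6) / 2
  L_1(s) = (s - 4)(s - 6) / -1
  L_2(s) = (s - 4)(s - 5) / 2
Then g(s) = 106·L_0(s) + 161·L_1(s) + 228·L_2(s).
Expanding and collecting terms gives g(s) = 6s² + s + 6.
Evaluating at s = 8: g(8) = 398.

398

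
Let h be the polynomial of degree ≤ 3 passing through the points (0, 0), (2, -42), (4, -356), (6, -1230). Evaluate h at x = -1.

Write h(x) = ax^3 + bx^2 + cx + d. Substituting each data point gives a linear system:
  d = 0
  8a + 4b + 2c + d = -42
  64a + 16b + 4c + d = -356
  216a + 36b + 6c + d = -1230
Solving the system yields a = -6, b = 2, c = -1, d = 0.
So h(x) = -6x^3 + 2x^2 - x.
Then h(-1) = 9.

9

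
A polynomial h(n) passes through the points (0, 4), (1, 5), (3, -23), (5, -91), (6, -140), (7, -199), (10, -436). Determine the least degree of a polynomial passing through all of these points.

Divided differences on the nodes 0, 1, 3, 5, 6, 7, 10:
  order 0: 4  5  -23  -91  -140  -199  -436
  order 1: 1  -14  -34  -49  -59  -79
  order 2: -5  -5  -5  -5  -5
  order 3: 0  0  0  0
  order 4: 0  0  0
  order 5: 0  0
  order 6: 0
The order-2 divided differences are all -5 (nonzero) and every higher order vanishes, so the data lies on a polynomial of degree exactly 2.

2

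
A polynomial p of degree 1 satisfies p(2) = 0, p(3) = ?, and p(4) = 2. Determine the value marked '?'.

On equispaced nodes a degree-1 polynomial has vanishing second forward difference, so
  p(2) - 2·p(3) + p(4) = 0.
Substituting the known values and solving for p(3):
  -2·p(3) = -2
  p(3) = 1.

1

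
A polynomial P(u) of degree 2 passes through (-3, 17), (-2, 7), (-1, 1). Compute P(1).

1

Write P(u) = au^2 + bu + c. Substituting each data point gives a linear system:
  9a - 3b + c = 17
  4a - 2b + c = 7
  a - b + c = 1
Solving the system yields a = 2, b = 0, c = -1.
So P(u) = 2u² - 1.
Then P(1) = 1.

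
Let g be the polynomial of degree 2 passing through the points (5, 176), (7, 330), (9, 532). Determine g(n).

g(n) = 6n^2 + 5n + 1

Using the Lagrange interpolation formula with nodes 5, 7, 9:
  L_0(n) = (n - 7)(n - 9) / 8
  L_1(n) = (n - 5)(n - 9) / -4
  L_2(n) = (n - 5)(n - 7) / 8
Then g(n) = 176·L_0(n) + 330·L_1(n) + 532·L_2(n).
Expanding and collecting terms gives g(n) = 6n^2 + 5n + 1.
Check: g(9) = 532. ✓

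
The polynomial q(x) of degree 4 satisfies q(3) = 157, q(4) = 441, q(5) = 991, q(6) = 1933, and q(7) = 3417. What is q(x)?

q(x) = x^4 + 3x^3 - 2x + 1

Write q(x) = ax^4 + bx^3 + cx^2 + dx + e. Substituting each data point gives a linear system:
  81a + 27b + 9c + 3d + e = 157
  256a + 64b + 16c + 4d + e = 441
  625a + 125b + 25c + 5d + e = 991
  1296a + 216b + 36c + 6d + e = 1933
  2401a + 343b + 49c + 7d + e = 3417
Solving the system yields a = 1, b = 3, c = 0, d = -2, e = 1.
So q(x) = x^4 + 3x^3 - 2x + 1.
Check: q(7) = 3417. ✓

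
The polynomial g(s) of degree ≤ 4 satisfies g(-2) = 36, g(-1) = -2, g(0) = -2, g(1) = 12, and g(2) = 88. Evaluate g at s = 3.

346

Forward differences of the values at s = -2, -1, 0, 1, 2:
  g  : 36  -2  -2  12  88
  Δ  : -38  0  14  76
  Δ^2: 38  14  62
  Δ^3: -24  48
  Δ^4: 72
The fourth differences are constant, confirming degree 4.
Interpolating (Newton forward form) and evaluating at s = 3 gives g(3) = 346.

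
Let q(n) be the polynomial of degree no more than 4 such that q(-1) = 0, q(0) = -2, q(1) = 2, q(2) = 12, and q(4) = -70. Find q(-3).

Write q(n) = an^4 + bn^3 + cn^2 + dn + e. Substituting each data point gives a linear system:
  a - b + c - d + e = 0
  e = -2
  a + b + c + d + e = 2
  16a + 8b + 4c + 2d + e = 12
  256a + 64b + 16c + 4d + e = -70
Solving the system yields a = -1, b = 2, c = 4, d = -1, e = -2.
So q(n) = -n⁴ + 2n³ + 4n² - n - 2.
Then q(-3) = -98.

-98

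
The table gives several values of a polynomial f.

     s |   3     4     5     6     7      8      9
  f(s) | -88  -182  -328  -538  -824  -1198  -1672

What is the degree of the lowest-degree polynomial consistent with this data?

Forward differences of the values at s = 3, 4, 5, 6, 7, 8, 9:
  f  : -88  -182  -328  -538  -824  -1198  -1672
  Δ  : -94  -146  -210  -286  -374  -474
  Δ^2: -52  -64  -76  -88  -100
  Δ^3: -12  -12  -12  -12
  Δ^4: 0  0  0
  Δ^5: 0  0
  Δ^6: 0
The third differences are constant (-12) and nonzero, while all higher differences vanish, so the minimal degree is 3.

3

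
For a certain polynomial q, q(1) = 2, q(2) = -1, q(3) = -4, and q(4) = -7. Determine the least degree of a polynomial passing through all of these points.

1

Forward differences of the values at u = 1, 2, 3, 4:
  q  : 2  -1  -4  -7
  Δ  : -3  -3  -3
  Δ^2: 0  0
  Δ^3: 0
The first differences are constant (-3) and nonzero, while all higher differences vanish, so the minimal degree is 1.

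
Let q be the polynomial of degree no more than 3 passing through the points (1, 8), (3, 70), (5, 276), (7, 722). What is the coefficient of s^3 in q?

Write q(s) = as^3 + bs^2 + cs + d. Substituting each data point gives a linear system:
  a + b + c + d = 8
  27a + 9b + 3c + d = 70
  125a + 25b + 5c + d = 276
  343a + 49b + 7c + d = 722
Solving the system yields a = 2, b = 0, c = 5, d = 1.
So q(s) = 2s³ + 5s + 1.
The leading coefficient is 2.

2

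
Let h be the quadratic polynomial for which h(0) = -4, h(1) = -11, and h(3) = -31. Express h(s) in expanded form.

h(s) = -s^2 - 6s - 4

Write h(s) = as^2 + bs + c. Substituting each data point gives a linear system:
  c = -4
  a + b + c = -11
  9a + 3b + c = -31
Solving the system yields a = -1, b = -6, c = -4.
So h(s) = -s² - 6s - 4.
Check: h(3) = -31. ✓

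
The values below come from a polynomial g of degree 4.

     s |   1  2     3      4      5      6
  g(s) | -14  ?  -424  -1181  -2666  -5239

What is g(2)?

On equispaced nodes a degree-4 polynomial has vanishing fifth forward difference, so
  - g(1) + 5·g(2) - 10·g(3) + 10·g(4) - 5·g(5) + g(6) = 0.
Substituting the known values and solving for g(2):
  5·g(2) = -535
  g(2) = -107.

-107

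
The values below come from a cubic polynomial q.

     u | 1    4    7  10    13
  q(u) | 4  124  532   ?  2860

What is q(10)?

The 4 known points determine the degree-3 polynomial uniquely.
Write q(u) = au^3 + bu^2 + cu + d. Substituting each data point gives a linear system:
  a + b + c + d = 4
  64a + 16b + 4c + d = 124
  343a + 49b + 7c + d = 532
  2197a + 169b + 13c + d = 2860
Solving the system yields a = 1, b = 4, c = -1, d = 0.
So q(u) = u³ + 4u² - u.
Then q(10) = 1390.

1390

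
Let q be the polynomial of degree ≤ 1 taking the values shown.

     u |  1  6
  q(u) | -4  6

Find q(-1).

Write q(u) = au + b. Substituting each data point gives a linear system:
  a + b = -4
  6a + b = 6
Solving the system yields a = 2, b = -6.
So q(u) = 2u - 6.
Then q(-1) = -8.

-8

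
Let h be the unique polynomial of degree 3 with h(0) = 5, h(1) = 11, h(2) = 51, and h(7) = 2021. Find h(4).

Using the Lagrange interpolation formula with nodes 0, 1, 2, 7:
  L_0(s) = (s - 1)(s - 2)(s - 7) / -14
  L_1(s) = s(s - 2)(s - 7) / 6
  L_2(s) = s(s - 1)(s - 7) / -10
  L_3(s) = s(s - 1)(s - 2) / 210
Then h(s) = 5·L_0(s) + 11·L_1(s) + 51·L_2(s) + 2021·L_3(s).
Expanding and collecting terms gives h(s) = 6s^3 - s^2 + s + 5.
Evaluating at s = 4: h(4) = 377.

377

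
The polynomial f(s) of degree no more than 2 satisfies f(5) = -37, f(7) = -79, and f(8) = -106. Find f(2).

Write f(s) = as^2 + bs + c. Substituting each data point gives a linear system:
  25a + 5b + c = -37
  49a + 7b + c = -79
  64a + 8b + c = -106
Solving the system yields a = -2, b = 3, c = -2.
So f(s) = -2s^2 + 3s - 2.
Then f(2) = -4.

-4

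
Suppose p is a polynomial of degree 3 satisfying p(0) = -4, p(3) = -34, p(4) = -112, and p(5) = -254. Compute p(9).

Write p(x) = ax^3 + bx^2 + cx + d. Substituting each data point gives a linear system:
  d = -4
  27a + 9b + 3c + d = -34
  64a + 16b + 4c + d = -112
  125a + 25b + 5c + d = -254
Solving the system yields a = -3, b = 4, c = 5, d = -4.
So p(x) = -3x^3 + 4x^2 + 5x - 4.
Then p(9) = -1822.

-1822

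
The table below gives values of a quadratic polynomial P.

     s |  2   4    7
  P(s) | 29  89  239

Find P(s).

Using the Lagrange interpolation formula with nodes 2, 4, 7:
  L_0(s) = (s - 4)(s - 7) / 10
  L_1(s) = (s - 2)(s - 7) / -6
  L_2(s) = (s - 2)(s - 4) / 15
Then P(s) = 29·L_0(s) + 89·L_1(s) + 239·L_2(s).
Expanding and collecting terms gives P(s) = 4s^2 + 6s + 1.
Check: P(7) = 239. ✓

P(s) = 4s^2 + 6s + 1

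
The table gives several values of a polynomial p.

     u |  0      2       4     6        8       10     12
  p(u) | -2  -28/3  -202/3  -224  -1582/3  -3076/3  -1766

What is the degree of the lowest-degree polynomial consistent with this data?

Forward differences of the values at u = 0, 2, 4, 6, 8, 10, 12:
  p  : -2  -28/3  -202/3  -224  -1582/3  -3076/3  -1766
  Δ  : -22/3  -58  -470/3  -910/3  -498  -2222/3
  Δ^2: -152/3  -296/3  -440/3  -584/3  -728/3
  Δ^3: -48  -48  -48  -48
  Δ^4: 0  0  0
  Δ^5: 0  0
  Δ^6: 0
The third differences are constant (-48) and nonzero, while all higher differences vanish, so the minimal degree is 3.

3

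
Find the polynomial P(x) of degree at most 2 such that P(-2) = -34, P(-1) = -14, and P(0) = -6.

P(x) = -6x^2 + 2x - 6

Write P(x) = ax^2 + bx + c. Substituting each data point gives a linear system:
  4a - 2b + c = -34
  a - b + c = -14
  c = -6
Solving the system yields a = -6, b = 2, c = -6.
So P(x) = -6x^2 + 2x - 6.
Check: P(-1) = -14. ✓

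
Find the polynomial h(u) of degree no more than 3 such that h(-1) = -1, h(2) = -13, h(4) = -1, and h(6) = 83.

Write h(u) = au^3 + bu^2 + cu + d. Substituting each data point gives a linear system:
  -a + b - c + d = -1
  8a + 4b + 2c + d = -13
  64a + 16b + 4c + d = -1
  216a + 36b + 6c + d = 83
Solving the system yields a = 1, b = -3, c = -4, d = -1.
So h(u) = u^3 - 3u^2 - 4u - 1.
Check: h(2) = -13. ✓

h(u) = u^3 - 3u^2 - 4u - 1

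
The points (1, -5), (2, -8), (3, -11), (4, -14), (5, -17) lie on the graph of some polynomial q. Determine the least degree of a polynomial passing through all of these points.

1

Forward differences of the values at x = 1, 2, 3, 4, 5:
  q  : -5  -8  -11  -14  -17
  Δ  : -3  -3  -3  -3
  Δ^2: 0  0  0
  Δ^3: 0  0
  Δ^4: 0
The first differences are constant (-3) and nonzero, while all higher differences vanish, so the minimal degree is 1.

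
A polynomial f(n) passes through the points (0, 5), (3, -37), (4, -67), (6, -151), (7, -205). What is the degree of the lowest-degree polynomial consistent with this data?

Divided differences on the nodes 0, 3, 4, 6, 7:
  order 0: 5  -37  -67  -151  -205
  order 1: -14  -30  -42  -54
  order 2: -4  -4  -4
  order 3: 0  0
  order 4: 0
The order-2 divided differences are all -4 (nonzero) and every higher order vanishes, so the data lies on a polynomial of degree exactly 2.

2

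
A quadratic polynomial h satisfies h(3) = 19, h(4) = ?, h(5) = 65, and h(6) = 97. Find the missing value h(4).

On equispaced nodes a degree-2 polynomial has vanishing third forward difference, so
  - h(3) + 3·h(4) - 3·h(5) + h(6) = 0.
Substituting the known values and solving for h(4):
  3·h(4) = 117
  h(4) = 39.

39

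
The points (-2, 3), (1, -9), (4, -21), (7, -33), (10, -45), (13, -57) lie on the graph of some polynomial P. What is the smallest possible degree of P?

1

Forward differences of the values at t = -2, 1, 4, 7, 10, 13:
  P  : 3  -9  -21  -33  -45  -57
  Δ  : -12  -12  -12  -12  -12
  Δ^2: 0  0  0  0
  Δ^3: 0  0  0
  Δ^4: 0  0
  Δ^5: 0
The first differences are constant (-12) and nonzero, while all higher differences vanish, so the minimal degree is 1.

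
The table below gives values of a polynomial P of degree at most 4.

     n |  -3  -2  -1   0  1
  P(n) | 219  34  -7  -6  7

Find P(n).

P(n) = 3n^4 + n^3 + 3n^2 + 6n - 6

Using the Lagrange interpolation formula with nodes -3, -2, -1, 0, 1:
  L_0(n) = (n + 2)(n + 1)n(n - 1) / 24
  L_1(n) = (n + 3)(n + 1)n(n - 1) / -6
  L_2(n) = (n + 3)(n + 2)n(n - 1) / 4
  L_3(n) = (n + 3)(n + 2)(n + 1)(n - 1) / -6
  L_4(n) = (n + 3)(n + 2)(n + 1)n / 24
Then P(n) = 219·L_0(n) + 34·L_1(n) - 7·L_2(n) - 6·L_3(n) + 7·L_4(n).
Expanding and collecting terms gives P(n) = 3n^4 + n^3 + 3n^2 + 6n - 6.
Check: P(-1) = -7. ✓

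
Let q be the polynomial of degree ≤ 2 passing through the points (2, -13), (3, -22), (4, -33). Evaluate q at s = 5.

Write q(s) = as^2 + bs + c. Substituting each data point gives a linear system:
  4a + 2b + c = -13
  9a + 3b + c = -22
  16a + 4b + c = -33
Solving the system yields a = -1, b = -4, c = -1.
So q(s) = -s^2 - 4s - 1.
Then q(5) = -46.

-46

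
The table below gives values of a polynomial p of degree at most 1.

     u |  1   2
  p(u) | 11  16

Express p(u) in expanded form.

Using the Lagrange interpolation formula with nodes 1, 2:
  L_0(u) = (u - 2) / -1
  L_1(u) = (u - 1) / 1
Then p(u) = 11·L_0(u) + 16·L_1(u).
Expanding and collecting terms gives p(u) = 5u + 6.
Check: p(1) = 11. ✓

p(u) = 5u + 6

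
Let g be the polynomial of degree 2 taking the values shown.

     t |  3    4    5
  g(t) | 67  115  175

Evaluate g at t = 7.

331

Write g(t) = at^2 + bt + c. Substituting each data point gives a linear system:
  9a + 3b + c = 67
  16a + 4b + c = 115
  25a + 5b + c = 175
Solving the system yields a = 6, b = 6, c = -5.
So g(t) = 6t² + 6t - 5.
Then g(7) = 331.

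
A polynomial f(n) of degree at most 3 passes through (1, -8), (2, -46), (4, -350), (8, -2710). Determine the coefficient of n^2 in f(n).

Write f(n) = an^3 + bn^2 + cn + d. Substituting each data point gives a linear system:
  a + b + c + d = -8
  8a + 4b + 2c + d = -46
  64a + 16b + 4c + d = -350
  512a + 64b + 8c + d = -2710
Solving the system yields a = -5, b = -3, c = 6, d = -6.
So f(n) = -5n^3 - 3n^2 + 6n - 6.
The coefficient of n^2 is -3.

-3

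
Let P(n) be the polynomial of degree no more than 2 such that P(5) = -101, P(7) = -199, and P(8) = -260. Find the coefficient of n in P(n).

-1

Write P(n) = an^2 + bn + c. Substituting each data point gives a linear system:
  25a + 5b + c = -101
  49a + 7b + c = -199
  64a + 8b + c = -260
Solving the system yields a = -4, b = -1, c = 4.
So P(n) = -4n^2 - n + 4.
The coefficient of n is -1.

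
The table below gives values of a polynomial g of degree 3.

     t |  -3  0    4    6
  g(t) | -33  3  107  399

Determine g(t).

g(t) = 2t^3 - 6t + 3

Write g(t) = at^3 + bt^2 + ct + d. Substituting each data point gives a linear system:
  -27a + 9b - 3c + d = -33
  d = 3
  64a + 16b + 4c + d = 107
  216a + 36b + 6c + d = 399
Solving the system yields a = 2, b = 0, c = -6, d = 3.
So g(t) = 2t^3 - 6t + 3.
Check: g(-3) = -33. ✓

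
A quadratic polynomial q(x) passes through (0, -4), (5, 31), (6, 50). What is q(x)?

Write q(x) = ax^2 + bx + c. Substituting each data point gives a linear system:
  c = -4
  25a + 5b + c = 31
  36a + 6b + c = 50
Solving the system yields a = 2, b = -3, c = -4.
So q(x) = 2x^2 - 3x - 4.
Check: q(0) = -4. ✓

q(x) = 2x^2 - 3x - 4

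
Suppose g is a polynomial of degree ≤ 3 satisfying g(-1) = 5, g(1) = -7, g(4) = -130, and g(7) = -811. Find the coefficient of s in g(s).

Write g(s) = as^3 + bs^2 + cs + d. Substituting each data point gives a linear system:
  -a + b - c + d = 5
  a + b + c + d = -7
  64a + 16b + 4c + d = -130
  343a + 49b + 7c + d = -811
Solving the system yields a = -3, b = 5, c = -3, d = -6.
So g(s) = -3s^3 + 5s^2 - 3s - 6.
The coefficient of s is -3.

-3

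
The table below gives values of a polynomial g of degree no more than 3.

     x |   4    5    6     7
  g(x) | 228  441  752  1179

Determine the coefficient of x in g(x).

-6

Write g(x) = ax^3 + bx^2 + cx + d. Substituting each data point gives a linear system:
  64a + 16b + 4c + d = 228
  125a + 25b + 5c + d = 441
  216a + 36b + 6c + d = 752
  343a + 49b + 7c + d = 1179
Solving the system yields a = 3, b = 4, c = -6, d = -4.
So g(x) = 3x^3 + 4x^2 - 6x - 4.
The coefficient of x is -6.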